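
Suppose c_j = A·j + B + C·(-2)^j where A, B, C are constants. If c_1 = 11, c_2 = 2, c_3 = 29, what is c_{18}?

-524230

At j = 1, 2, 3: A + B - 2C = 11; 2A + B + 4C = 2; 3A + B - 8C = 29.
Subtracting the first from the second: A + 6C = -9.
Subtracting the second from the third: A - 12C = 27.
Solving: C = -2, A = 3, then B = 4.
So c_j = 3·j + 4 + (-2)·(-2)^j; at j=18 this is -524230.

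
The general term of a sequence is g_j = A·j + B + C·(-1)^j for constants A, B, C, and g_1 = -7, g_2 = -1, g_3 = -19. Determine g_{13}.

-79

The three given values yield: A + B - C = -7; 2A + B + C = -1; 3A + B - C = -19.
Subtracting the first from the second: A + 2C = 6.
Subtracting the second from the third: A - 2C = -18.
Solving: C = 6, A = -6, then B = 5.
So g_j = -6·j + 5 + 6·(-1)^j; at j=13 this is -79.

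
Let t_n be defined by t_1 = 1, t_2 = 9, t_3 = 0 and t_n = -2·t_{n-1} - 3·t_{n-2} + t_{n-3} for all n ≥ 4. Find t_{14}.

14749

Iterate the recurrence:
t_4 = -26; t_5 = 61; t_6 = -44; …; t_{11} = 2736; t_{12} = -5051; t_{13} = 1570; t_{14} = 14749.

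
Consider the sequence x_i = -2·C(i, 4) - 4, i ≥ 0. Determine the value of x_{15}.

C(15, 4) = 1365, so x_{15} = -2734.

-2734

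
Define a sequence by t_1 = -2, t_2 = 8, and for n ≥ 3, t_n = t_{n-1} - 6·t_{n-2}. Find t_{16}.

2648852

Step forward from the initial values:
t_3 = 20;  t_4 = -28;  t_5 = -148;  …;  t_{13} = -36532;  t_{14} = -485932;  t_{15} = -266740;  t_{16} = 2648852.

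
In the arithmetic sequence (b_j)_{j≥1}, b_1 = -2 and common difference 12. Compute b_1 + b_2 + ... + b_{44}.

11264

b_j = -2 + (j - 1)·12.
b_{44} = 514; S = 44·(-2 + 514)/2 = 11264.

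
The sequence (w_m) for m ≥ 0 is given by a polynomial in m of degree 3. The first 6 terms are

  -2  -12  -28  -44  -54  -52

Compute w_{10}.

348

1st diffs: -10, -16, -16, -10, 2.
2nd diffs: -6, 0, 6, 12.
3rd diffs: 6, 6, 6 (constant).
Newton forward-difference form: w_m = -2 + (-10)·C(m,1) + (-6)·C(m,2) + 6·C(m,3).
At m = 10: m = 10, so w_{10} = -2 - 100 - 270 + 720 = 348.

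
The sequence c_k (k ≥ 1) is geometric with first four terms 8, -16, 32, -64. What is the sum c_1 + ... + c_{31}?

Common ratio r = -2.
c_k = 8·(-2)^(k-1).
S = 8·((-2)^31 - 1)/(-2 - 1) = 8·(-2147483648 - 1)/(-3) = 5726623064.

5726623064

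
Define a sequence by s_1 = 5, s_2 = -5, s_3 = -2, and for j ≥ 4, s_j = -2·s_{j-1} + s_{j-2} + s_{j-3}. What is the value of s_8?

167

Applying the relation repeatedly:
s_4 = 4; s_5 = -15; s_6 = 32; s_7 = -75; s_8 = 167.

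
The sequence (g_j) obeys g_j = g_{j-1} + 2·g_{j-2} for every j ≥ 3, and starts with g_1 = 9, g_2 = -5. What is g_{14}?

Iterate the recurrence:
g_3 = 13  g_4 = 3  g_5 = 29  …  g_{11} = 1373  g_{12} = 2723  g_{13} = 5469  g_{14} = 10915.
(Characteristic roots are 2 and -1.)

10915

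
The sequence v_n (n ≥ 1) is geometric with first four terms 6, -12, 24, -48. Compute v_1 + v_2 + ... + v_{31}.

Common ratio r = -2.
v_n = 6·(-2)^(n-1).
S = 6·((-2)^31 - 1)/(-2 - 1) = 6·(-2147483648 - 1)/(-3) = 4294967298.

4294967298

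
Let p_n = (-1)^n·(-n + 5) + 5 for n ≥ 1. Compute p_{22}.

-12

(-1)^22 = 1; -n + 5 at n=22 is -17; so p_{22} = -12.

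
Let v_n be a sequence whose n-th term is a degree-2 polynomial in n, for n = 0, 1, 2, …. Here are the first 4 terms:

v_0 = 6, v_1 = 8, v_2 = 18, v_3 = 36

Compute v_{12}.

558

1st diffs: 2, 10, 18.
2nd diffs: 8, 8 (constant).
Newton forward-difference form: v_n = 6 + 2·C(n,1) + 8·C(n,2).
At n = 12: n = 12, so v_{12} = 6 + 24 + 528 = 558.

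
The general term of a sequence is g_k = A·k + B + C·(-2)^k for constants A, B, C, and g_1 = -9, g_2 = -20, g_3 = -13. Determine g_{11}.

1987

Write the equations: A + B - 2C = -9; 2A + B + 4C = -20; 3A + B - 8C = -13.
Subtracting the first from the second: A + 6C = -11.
Subtracting the second from the third: A - 12C = 7.
Solving: C = -1, A = -5, then B = -6.
Therefore g_{11} = -55 + (-6) + (-1)·(-2048) = 1987.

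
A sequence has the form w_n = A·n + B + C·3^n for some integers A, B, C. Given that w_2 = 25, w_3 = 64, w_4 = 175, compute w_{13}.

The three given values yield: 2A + B + 9C = 25; 3A + B + 27C = 64; 4A + B + 81C = 175.
Subtracting the first from the second: A + 18C = 39.
Subtracting the second from the third: A + 54C = 111.
Solving: C = 2, A = 3, then B = 1.
So w_n = 3·n + 1 + 2·3^n; at n=13 this is 3188686.

3188686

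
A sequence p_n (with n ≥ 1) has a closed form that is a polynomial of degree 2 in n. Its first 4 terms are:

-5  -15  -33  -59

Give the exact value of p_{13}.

1st diffs: -10, -18, -26.
2nd diffs: -8, -8 (constant).
Newton forward-difference form: p_n = -5 + (-10)·C(n-1,1) + (-8)·C(n-1,2).
At n = 13: n-1 = 12, so p_{13} = -5 - 120 - 528 = -653.

-653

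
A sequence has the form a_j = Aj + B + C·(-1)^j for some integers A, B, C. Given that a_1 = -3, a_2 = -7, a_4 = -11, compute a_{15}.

-31

Plug in j = 1, 2, 4: A + B - C = -3; 2A + B + C = -7; 4A + B + C = -11.
Subtracting the first from the second: A + 2C = -4.
Subtracting the second from the third: 2A = -4.
Solving: C = -1, A = -2, then B = -2.
So a_j = -2·j + (-2) + (-1)·(-1)^j; at j=15 this is -31.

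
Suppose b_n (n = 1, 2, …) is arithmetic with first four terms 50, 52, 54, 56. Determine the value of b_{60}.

Common difference d = 2.
b_n = 50 + (n - 1)·2.
b_{60} = 50 + 59·2 = 168.

168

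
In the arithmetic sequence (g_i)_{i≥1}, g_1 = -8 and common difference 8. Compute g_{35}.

264

g_i = -8 + (i - 1)·8.
g_{35} = -8 + 34·8 = 264.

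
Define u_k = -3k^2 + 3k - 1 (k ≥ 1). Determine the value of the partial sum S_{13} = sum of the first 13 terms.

-2197

Over k = 1..13: Σk = 91, Σk² = 819.
Total = (-3)·819 + (3)·91 + (-1)·13 = -2197.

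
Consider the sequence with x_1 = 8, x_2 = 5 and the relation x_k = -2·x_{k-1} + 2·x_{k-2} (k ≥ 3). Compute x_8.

-280

Applying the relation repeatedly:
x_3 = 6, x_4 = -2, x_5 = 16, x_6 = -36, x_7 = 104, x_8 = -280.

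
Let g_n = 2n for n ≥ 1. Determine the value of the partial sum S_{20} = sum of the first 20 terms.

Over n = 1..20: Σn = 210.
Total = (2)·210 = 420.

420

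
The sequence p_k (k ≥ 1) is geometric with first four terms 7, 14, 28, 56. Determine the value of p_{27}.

469762048

Common ratio r = 2.
p_k = 7·2^(k-1).
p_{27} = 7·2^26 = 469762048.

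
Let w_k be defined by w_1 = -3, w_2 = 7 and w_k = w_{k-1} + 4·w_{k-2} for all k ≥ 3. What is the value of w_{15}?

Iterate the recurrence:
w_3 = -5  w_4 = 23  w_5 = 3  …  w_{12} = 17975  w_{13} = 44067  w_{14} = 115967  w_{15} = 292235.

292235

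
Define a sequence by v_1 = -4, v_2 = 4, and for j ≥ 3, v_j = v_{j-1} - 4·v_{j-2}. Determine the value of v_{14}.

-20444

v_3 = 20  v_4 = 4  v_5 = -76  …  v_{11} = -1516  v_{12} = 8836  v_{13} = 14900  v_{14} = -20444.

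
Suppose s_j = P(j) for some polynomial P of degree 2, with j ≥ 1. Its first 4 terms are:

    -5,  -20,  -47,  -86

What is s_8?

-362

1st diffs: -15, -27, -39.
2nd diffs: -12, -12 (constant).
Newton forward-difference form: s_j = -5 + (-15)·C(j-1,1) + (-12)·C(j-1,2).
At j = 8: j-1 = 7, so s_8 = -5 - 105 - 252 = -362.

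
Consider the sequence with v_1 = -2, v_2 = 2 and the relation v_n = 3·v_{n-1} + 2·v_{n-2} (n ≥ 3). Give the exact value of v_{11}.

v_3 = 2, v_4 = 10, v_5 = 34, v_6 = 122, v_7 = 434, v_8 = 1546, v_9 = 5506, v_{10} = 19610, v_{11} = 69842.

69842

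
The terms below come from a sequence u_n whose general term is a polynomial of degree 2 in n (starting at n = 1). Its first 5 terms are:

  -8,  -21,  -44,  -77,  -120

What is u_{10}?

1st diffs: -13, -23, -33, -43.
2nd diffs: -10, -10, -10 (constant).
So u_n = -5n^2 + 2n - 5.
Evaluating at n = 10 gives u_{10} = -485.

-485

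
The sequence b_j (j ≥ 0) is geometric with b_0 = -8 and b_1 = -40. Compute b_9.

Common ratio r = 5.
b_j = (-8)·5^(j-0).
b_9 = (-8)·5^9 = -15625000.

-15625000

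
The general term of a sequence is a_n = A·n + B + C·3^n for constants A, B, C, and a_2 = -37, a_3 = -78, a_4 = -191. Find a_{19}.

-2324523038

Plug in n = 2, 3, 4: 2A + B + 9C = -37; 3A + B + 27C = -78; 4A + B + 81C = -191.
Subtracting the first from the second: A + 18C = -41.
Subtracting the second from the third: A + 54C = -113.
Solving: C = -2, A = -5, then B = -9.
Therefore a_{19} = -95 + (-9) + (-2)·1162261467 = -2324523038.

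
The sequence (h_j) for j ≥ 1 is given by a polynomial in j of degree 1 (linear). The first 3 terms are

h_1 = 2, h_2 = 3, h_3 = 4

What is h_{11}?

12

1st diffs: 1, 1 (constant).
So h_j = j + 1.
Evaluating at j = 11 gives h_{11} = 12.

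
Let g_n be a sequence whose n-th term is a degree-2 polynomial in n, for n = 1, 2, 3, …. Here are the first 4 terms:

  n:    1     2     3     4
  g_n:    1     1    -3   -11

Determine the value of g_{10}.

1st diffs: 0, -4, -8.
2nd diffs: -4, -4 (constant).
Newton forward-difference form: g_n = 1 + (-4)·C(n-1,2).
At n = 10: n-1 = 9, so g_{10} = 1 - 144 = -143.

-143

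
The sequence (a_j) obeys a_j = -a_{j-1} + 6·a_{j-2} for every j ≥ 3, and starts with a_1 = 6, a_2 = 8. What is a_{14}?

-1232860

a_3 = 28  a_4 = 20  a_5 = 148  …  a_{11} = 52564  a_{12} = -131068  a_{13} = 446452  a_{14} = -1232860.
(Characteristic roots are 2 and -3.)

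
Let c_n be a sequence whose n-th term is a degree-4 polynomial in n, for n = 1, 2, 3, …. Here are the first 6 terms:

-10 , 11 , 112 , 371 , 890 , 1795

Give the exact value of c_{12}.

25411

1st diffs: 21, 101, 259, 519, 905.
2nd diffs: 80, 158, 260, 386.
3rd diffs: 78, 102, 126.
4th diffs: 24, 24 (constant).
Newton forward-difference form: c_n = -10 + 21·C(n-1,1) + 80·C(n-1,2) + 78·C(n-1,3) + 24·C(n-1,4).
At n = 12: n-1 = 11, so c_{12} = -10 + 231 + 4400 + 12870 + 7920 = 25411.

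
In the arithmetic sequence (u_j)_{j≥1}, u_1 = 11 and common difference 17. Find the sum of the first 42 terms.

u_j = 11 + (j - 1)·17.
u_{42} = 708; S = 42·(11 + 708)/2 = 15099.

15099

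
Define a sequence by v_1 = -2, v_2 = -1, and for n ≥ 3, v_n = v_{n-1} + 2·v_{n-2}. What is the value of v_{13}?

v_3 = -5, v_4 = -7, v_5 = -17, …, v_{10} = -511, v_{11} = -1025, v_{12} = -2047, v_{13} = -4097.
(Characteristic roots are 2 and -1.)

-4097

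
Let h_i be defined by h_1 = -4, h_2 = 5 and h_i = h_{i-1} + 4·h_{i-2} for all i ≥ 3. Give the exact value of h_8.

-135

Compute successive terms:
h_3 = -11, h_4 = 9, h_5 = -35, h_6 = 1, h_7 = -139, h_8 = -135.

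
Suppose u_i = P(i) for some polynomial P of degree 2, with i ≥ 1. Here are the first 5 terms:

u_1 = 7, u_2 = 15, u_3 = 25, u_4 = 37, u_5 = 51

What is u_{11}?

1st diffs: 8, 10, 12, 14.
2nd diffs: 2, 2, 2 (constant).
So u_i = i^2 + 5i + 1.
Evaluating at i = 11 gives u_{11} = 177.

177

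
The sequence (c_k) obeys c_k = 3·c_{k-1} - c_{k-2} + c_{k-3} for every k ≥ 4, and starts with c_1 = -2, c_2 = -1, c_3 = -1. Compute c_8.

Iterate the recurrence:
c_4 = -4, c_5 = -12, c_6 = -33, c_7 = -91, c_8 = -252.

-252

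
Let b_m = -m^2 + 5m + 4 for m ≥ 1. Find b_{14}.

b_{14} = -1·14^2 + 5·14 + 4 = -122.

-122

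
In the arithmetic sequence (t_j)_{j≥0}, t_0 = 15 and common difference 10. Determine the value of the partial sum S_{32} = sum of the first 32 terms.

5440

t_j = 15 + (j - 0)·10.
t_{31} = 325; S = 32·(15 + 325)/2 = 5440.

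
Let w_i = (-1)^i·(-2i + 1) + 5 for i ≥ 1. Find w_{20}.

(-1)^20 = 1; -2i + 1 at i=20 is -39; so w_{20} = -34.

-34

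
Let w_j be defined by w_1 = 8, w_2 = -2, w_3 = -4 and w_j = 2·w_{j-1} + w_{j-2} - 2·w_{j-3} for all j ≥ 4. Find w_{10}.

-2042

Iterate the recurrence:
w_4 = -26  w_5 = -52  w_6 = -122  w_7 = -244  w_8 = -506  w_9 = -1012  w_{10} = -2042.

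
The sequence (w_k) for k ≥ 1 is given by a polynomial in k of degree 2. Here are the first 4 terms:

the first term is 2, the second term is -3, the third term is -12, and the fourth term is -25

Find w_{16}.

1st diffs: -5, -9, -13.
2nd diffs: -4, -4 (constant).
Newton forward-difference form: w_k = 2 + (-5)·C(k-1,1) + (-4)·C(k-1,2).
At k = 16: k-1 = 15, so w_{16} = 2 - 75 - 420 = -493.

-493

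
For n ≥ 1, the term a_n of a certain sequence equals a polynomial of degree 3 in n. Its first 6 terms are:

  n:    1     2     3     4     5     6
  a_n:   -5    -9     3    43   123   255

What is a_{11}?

2115

1st diffs: -4, 12, 40, 80, 132.
2nd diffs: 16, 28, 40, 52.
3rd diffs: 12, 12, 12 (constant).
Newton forward-difference form: a_n = -5 + (-4)·C(n-1,1) + 16·C(n-1,2) + 12·C(n-1,3).
At n = 11: n-1 = 10, so a_{11} = -5 - 40 + 720 + 1440 = 2115.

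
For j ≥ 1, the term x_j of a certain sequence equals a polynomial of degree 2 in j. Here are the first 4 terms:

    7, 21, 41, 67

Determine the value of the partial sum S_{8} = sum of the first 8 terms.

1st diffs: 14, 20, 26.
2nd diffs: 6, 6 (constant).
Newton forward-difference form: x_j = 7 + 14·C(j-1,1) + 6·C(j-1,2).
Continuing: 99, 137, 181, 231.
Summing j = 1..8 (8 terms) gives 784.

784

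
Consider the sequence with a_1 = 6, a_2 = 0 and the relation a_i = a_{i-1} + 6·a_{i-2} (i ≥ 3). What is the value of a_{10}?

45396

a_3 = 36  a_4 = 36  a_5 = 252  a_6 = 468  a_7 = 1980  a_8 = 4788  a_9 = 16668  a_{10} = 45396.
(Characteristic roots are 3 and -2.)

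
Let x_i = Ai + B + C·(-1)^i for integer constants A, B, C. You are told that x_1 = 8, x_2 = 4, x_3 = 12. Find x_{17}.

40

At i = 1, 2, 3: A + B - C = 8; 2A + B + C = 4; 3A + B - C = 12.
Subtracting the first from the second: A + 2C = -4.
Subtracting the second from the third: A - 2C = 8.
Solving: C = -3, A = 2, then B = 3.
Therefore x_{17} = 34 + 3 + (-3)·(-1) = 40.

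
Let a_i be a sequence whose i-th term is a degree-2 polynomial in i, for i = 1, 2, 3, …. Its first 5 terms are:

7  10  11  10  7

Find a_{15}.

1st diffs: 3, 1, -1, -3.
2nd diffs: -2, -2, -2 (constant).
So a_i = -i^2 + 6i + 2.
Evaluating at i = 15 gives a_{15} = -133.

-133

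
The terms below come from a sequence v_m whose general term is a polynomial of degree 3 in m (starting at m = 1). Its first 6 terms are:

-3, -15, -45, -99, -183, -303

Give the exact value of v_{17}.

1st diffs: -12, -30, -54, -84, -120.
2nd diffs: -18, -24, -30, -36.
3rd diffs: -6, -6, -6 (constant).
Newton forward-difference form: v_m = -3 + (-12)·C(m-1,1) + (-18)·C(m-1,2) + (-6)·C(m-1,3).
At m = 17: m-1 = 16, so v_{17} = -3 - 192 - 2160 - 3360 = -5715.

-5715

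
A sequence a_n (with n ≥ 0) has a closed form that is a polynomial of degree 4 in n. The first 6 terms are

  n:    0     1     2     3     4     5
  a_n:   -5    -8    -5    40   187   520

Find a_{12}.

1st diffs: -3, 3, 45, 147, 333.
2nd diffs: 6, 42, 102, 186.
3rd diffs: 36, 60, 84.
4th diffs: 24, 24 (constant).
Newton forward-difference form: a_n = -5 + (-3)·C(n,1) + 6·C(n,2) + 36·C(n,3) + 24·C(n,4).
At n = 12: n = 12, so a_{12} = -5 - 36 + 396 + 7920 + 11880 = 20155.

20155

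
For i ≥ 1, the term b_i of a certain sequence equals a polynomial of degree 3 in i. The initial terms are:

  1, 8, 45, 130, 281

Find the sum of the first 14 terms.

1st diffs: 7, 37, 85, 151.
2nd diffs: 30, 48, 66.
3rd diffs: 18, 18 (constant).
So b_i = 3i^3 - 3i^2 - 5i + 6.
Continuing: …, 516, 853, 1310, 1905, …, b_{14} = 7580.
Summing i = 1..14 (14 terms) gives 29589.

29589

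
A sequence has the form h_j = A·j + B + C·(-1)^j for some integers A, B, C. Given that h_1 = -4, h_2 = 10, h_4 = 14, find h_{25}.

The three given values yield: A + B - C = -4; 2A + B + C = 10; 4A + B + C = 14.
Subtracting the first from the second: A + 2C = 14.
Subtracting the second from the third: 2A = 4.
Solving: C = 6, A = 2, then B = 0.
Therefore h_{25} = 50 + 0 + 6·(-1) = 44.

44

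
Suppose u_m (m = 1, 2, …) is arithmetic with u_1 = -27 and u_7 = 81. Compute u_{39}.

Common difference d = (81 - (-27)) / (7 - 1) = 18.
u_m = -27 + (m - 1)·18.
u_{39} = -27 + 38·18 = 657.

657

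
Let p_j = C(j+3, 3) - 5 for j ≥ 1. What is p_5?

C(8, 3) = 56, so p_5 = 51.

51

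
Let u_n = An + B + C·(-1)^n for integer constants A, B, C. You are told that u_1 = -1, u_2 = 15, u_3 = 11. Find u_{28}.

At n = 1, 2, 3: A + B - C = -1; 2A + B + C = 15; 3A + B - C = 11.
Subtracting the first from the second: A + 2C = 16.
Subtracting the second from the third: A - 2C = -4.
Solving: C = 5, A = 6, then B = -2.
Therefore u_{28} = 168 + (-2) + 5·1 = 171.

171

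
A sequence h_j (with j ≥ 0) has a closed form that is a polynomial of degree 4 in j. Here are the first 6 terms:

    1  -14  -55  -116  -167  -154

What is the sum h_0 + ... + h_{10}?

7964

1st diffs: -15, -41, -61, -51, 13.
2nd diffs: -26, -20, 10, 64.
3rd diffs: 6, 30, 54.
4th diffs: 24, 24 (constant).
Newton forward-difference form: h_j = 1 + (-15)·C(j,1) + (-26)·C(j,2) + 6·C(j,3) + 24·C(j,4).
Continuing: …, 1, 400, 1169, 2458, …, h_{10} = 4441.
Summing j = 0..10 (11 terms) gives 7964.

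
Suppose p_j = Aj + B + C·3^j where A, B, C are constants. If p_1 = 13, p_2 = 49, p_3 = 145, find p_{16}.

Write the equations: A + B + 3C = 13; 2A + B + 9C = 49; 3A + B + 27C = 145.
Subtracting the first from the second: A + 6C = 36.
Subtracting the second from the third: A + 18C = 96.
Solving: C = 5, A = 6, then B = -8.
So p_j = 6·j + (-8) + 5·3^j; at j=16 this is 215233693.

215233693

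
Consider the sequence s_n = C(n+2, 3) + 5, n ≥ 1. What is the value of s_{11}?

291

C(13, 3) = 286, so s_{11} = 291.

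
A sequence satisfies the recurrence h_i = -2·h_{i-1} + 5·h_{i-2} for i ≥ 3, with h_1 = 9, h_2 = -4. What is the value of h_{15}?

Applying the relation repeatedly:
h_3 = 53, h_4 = -126, h_5 = 517, …, h_{12} = -2862566, h_{13} = 9875997, h_{14} = -34064824, h_{15} = 117509633.

117509633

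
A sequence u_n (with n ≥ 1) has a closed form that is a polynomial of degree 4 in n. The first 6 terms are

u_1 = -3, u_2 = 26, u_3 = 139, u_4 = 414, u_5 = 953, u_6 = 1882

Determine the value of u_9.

8629

1st diffs: 29, 113, 275, 539, 929.
2nd diffs: 84, 162, 264, 390.
3rd diffs: 78, 102, 126.
4th diffs: 24, 24 (constant).
Newton forward-difference form: u_n = -3 + 29·C(n-1,1) + 84·C(n-1,2) + 78·C(n-1,3) + 24·C(n-1,4).
At n = 9: n-1 = 8, so u_9 = -3 + 232 + 2352 + 4368 + 1680 = 8629.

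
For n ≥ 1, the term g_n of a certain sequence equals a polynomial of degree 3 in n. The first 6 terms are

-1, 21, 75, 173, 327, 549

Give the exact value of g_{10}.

2357

1st diffs: 22, 54, 98, 154, 222.
2nd diffs: 32, 44, 56, 68.
3rd diffs: 12, 12, 12 (constant).
So g_n = 2n^3 + 4n^2 - 4n - 3.
Evaluating at n = 10 gives g_{10} = 2357.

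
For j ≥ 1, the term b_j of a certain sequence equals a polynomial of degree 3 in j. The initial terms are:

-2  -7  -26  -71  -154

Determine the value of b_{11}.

1st diffs: -5, -19, -45, -83.
2nd diffs: -14, -26, -38.
3rd diffs: -12, -12 (constant).
Newton forward-difference form: b_j = -2 + (-5)·C(j-1,1) + (-14)·C(j-1,2) + (-12)·C(j-1,3).
At j = 11: j-1 = 10, so b_{11} = -2 - 50 - 630 - 1440 = -2122.

-2122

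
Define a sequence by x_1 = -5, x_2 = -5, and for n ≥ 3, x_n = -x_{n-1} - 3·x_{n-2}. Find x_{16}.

12595

Iterate the recurrence:
x_3 = 20; x_4 = -5; x_5 = -55; …; x_{13} = 4595; x_{14} = 595; x_{15} = -14380; x_{16} = 12595.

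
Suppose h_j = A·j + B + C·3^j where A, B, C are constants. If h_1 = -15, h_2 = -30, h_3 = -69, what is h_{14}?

At j = 1, 2, 3: A + B + 3C = -15; 2A + B + 9C = -30; 3A + B + 27C = -69.
Subtracting the first from the second: A + 6C = -15.
Subtracting the second from the third: A + 18C = -39.
Solving: C = -2, A = -3, then B = -6.
Hence h_{14} = -3·14 + (-6) + (-2)·4782969 = -9565986.

-9565986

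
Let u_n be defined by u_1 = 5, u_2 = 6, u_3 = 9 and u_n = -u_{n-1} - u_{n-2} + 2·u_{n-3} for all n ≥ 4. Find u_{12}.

Step forward from the initial values:
u_4 = -5;  u_5 = 8;  u_6 = 15;  u_7 = -33;  u_8 = 34;  u_9 = 29;  u_{10} = -129;  u_{11} = 168;  u_{12} = 19.

19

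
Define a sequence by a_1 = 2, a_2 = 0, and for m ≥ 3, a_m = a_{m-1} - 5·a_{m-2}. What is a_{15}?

Iterate the recurrence:
a_3 = -10, a_4 = -10, a_5 = 40, …, a_{12} = -11110, a_{13} = -25310, a_{14} = 30240, a_{15} = 156790.

156790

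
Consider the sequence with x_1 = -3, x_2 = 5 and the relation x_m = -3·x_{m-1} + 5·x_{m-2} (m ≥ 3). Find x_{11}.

x_3 = -30; x_4 = 115; x_5 = -495; x_6 = 2060; x_7 = -8655; x_8 = 36265; x_9 = -152070; x_{10} = 637535; x_{11} = -2672955.

-2672955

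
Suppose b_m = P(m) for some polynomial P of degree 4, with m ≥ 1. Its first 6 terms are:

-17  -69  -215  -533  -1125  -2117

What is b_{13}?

-35885

1st diffs: -52, -146, -318, -592, -992.
2nd diffs: -94, -172, -274, -400.
3rd diffs: -78, -102, -126.
4th diffs: -24, -24 (constant).
Newton forward-difference form: b_m = -17 + (-52)·C(m-1,1) + (-94)·C(m-1,2) + (-78)·C(m-1,3) + (-24)·C(m-1,4).
At m = 13: m-1 = 12, so b_{13} = -17 - 624 - 6204 - 17160 - 11880 = -35885.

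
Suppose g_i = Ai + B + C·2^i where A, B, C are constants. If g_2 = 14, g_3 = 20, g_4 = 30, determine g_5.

48

Write the equations: 2A + B + 4C = 14; 3A + B + 8C = 20; 4A + B + 16C = 30.
Subtracting the first from the second: A + 4C = 6.
Subtracting the second from the third: A + 8C = 10.
Solving: C = 1, A = 2, then B = 6.
Hence g_5 = 2·5 + 6 + 1·32 = 48.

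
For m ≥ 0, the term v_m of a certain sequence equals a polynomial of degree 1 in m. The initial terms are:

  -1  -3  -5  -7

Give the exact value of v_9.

1st diffs: -2, -2, -2 (constant).
So v_m = -2m - 1.
Evaluating at m = 9 gives v_9 = -19.

-19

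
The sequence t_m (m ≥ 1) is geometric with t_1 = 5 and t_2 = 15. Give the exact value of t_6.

Common ratio r = 3.
t_m = 5·3^(m-1).
t_6 = 5·3^5 = 1215.

1215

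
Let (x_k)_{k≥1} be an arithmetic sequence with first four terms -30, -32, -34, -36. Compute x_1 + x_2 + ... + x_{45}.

-3330

Common difference d = -2.
x_k = -30 + (k - 1)·(-2).
x_{45} = -118; S = 45·(-30 + (-118))/2 = -3330.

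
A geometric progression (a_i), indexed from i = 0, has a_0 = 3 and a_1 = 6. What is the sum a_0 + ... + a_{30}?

6442450941

Common ratio r = 2.
a_i = 3·2^(i-0).
S = 3·(2^31 - 1)/(2 - 1) = 3·(2147483648 - 1)/(1) = 6442450941.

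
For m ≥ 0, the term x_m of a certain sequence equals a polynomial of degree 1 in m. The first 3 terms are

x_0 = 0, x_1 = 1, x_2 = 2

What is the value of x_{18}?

18

1st diffs: 1, 1 (constant).
So x_m = m.
Evaluating at m = 18 gives x_{18} = 18.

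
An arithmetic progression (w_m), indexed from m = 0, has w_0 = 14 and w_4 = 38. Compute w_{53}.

Common difference d = (38 - 14) / (4 - 0) = 6.
w_m = 14 + (m - 0)·6.
w_{53} = 14 + 53·6 = 332.

332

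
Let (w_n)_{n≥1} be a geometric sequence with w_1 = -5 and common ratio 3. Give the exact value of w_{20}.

-5811307335

w_n = (-5)·3^(n-1).
w_{20} = (-5)·3^19 = -5811307335.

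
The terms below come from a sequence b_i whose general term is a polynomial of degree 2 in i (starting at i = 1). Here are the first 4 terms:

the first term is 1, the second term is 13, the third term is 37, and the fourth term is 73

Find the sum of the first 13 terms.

4381

1st diffs: 12, 24, 36.
2nd diffs: 12, 12 (constant).
So b_i = 6i^2 - 6i + 1.
Continuing: …, 121, 181, 253, 337, …, b_{13} = 937.
Summing i = 1..13 (13 terms) gives 4381.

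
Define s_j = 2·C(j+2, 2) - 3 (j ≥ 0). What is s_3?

17

C(5, 2) = 10, so s_3 = 17.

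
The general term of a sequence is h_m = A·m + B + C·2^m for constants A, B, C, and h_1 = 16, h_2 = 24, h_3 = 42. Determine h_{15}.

163818

The three given values yield: A + B + 2C = 16; 2A + B + 4C = 24; 3A + B + 8C = 42.
Subtracting the first from the second: A + 2C = 8.
Subtracting the second from the third: A + 4C = 18.
Solving: C = 5, A = -2, then B = 8.
Therefore h_{15} = -30 + 8 + 5·32768 = 163818.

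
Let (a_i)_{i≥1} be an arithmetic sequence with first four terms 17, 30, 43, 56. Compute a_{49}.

641

Common difference d = 13.
a_i = 17 + (i - 1)·13.
a_{49} = 17 + 48·13 = 641.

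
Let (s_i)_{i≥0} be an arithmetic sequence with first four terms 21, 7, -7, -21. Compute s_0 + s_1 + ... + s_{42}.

Common difference d = -14.
s_i = 21 + (i - 0)·(-14).
s_{42} = -567; S = 43·(21 + (-567))/2 = -11739.

-11739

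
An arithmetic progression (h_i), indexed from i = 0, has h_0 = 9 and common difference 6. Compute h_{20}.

129

h_i = 9 + (i - 0)·6.
h_{20} = 9 + 20·6 = 129.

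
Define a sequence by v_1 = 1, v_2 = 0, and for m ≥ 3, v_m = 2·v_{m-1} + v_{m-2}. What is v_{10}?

408

v_3 = 1  v_4 = 2  v_5 = 5  v_6 = 12  v_7 = 29  v_8 = 70  v_9 = 169  v_{10} = 408.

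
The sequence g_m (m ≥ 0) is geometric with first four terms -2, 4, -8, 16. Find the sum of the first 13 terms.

-5462

Common ratio r = -2.
g_m = (-2)·(-2)^(m-0).
S = (-2)·((-2)^13 - 1)/(-2 - 1) = (-2)·(-8192 - 1)/(-3) = -5462.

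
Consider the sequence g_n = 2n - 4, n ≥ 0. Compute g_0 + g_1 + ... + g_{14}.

150

Over n = 0..14: Σn = 105.
Total = (2)·105 + (-4)·15 = 150.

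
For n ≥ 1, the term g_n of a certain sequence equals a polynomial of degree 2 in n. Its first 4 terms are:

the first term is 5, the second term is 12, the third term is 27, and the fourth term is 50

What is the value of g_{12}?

1st diffs: 7, 15, 23.
2nd diffs: 8, 8 (constant).
Newton forward-difference form: g_n = 5 + 7·C(n-1,1) + 8·C(n-1,2).
At n = 12: n-1 = 11, so g_{12} = 5 + 77 + 440 = 522.

522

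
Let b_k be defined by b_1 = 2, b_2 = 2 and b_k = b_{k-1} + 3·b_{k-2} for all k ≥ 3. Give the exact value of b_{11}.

5366

Compute successive terms:
b_3 = 8, b_4 = 14, b_5 = 38, b_6 = 80, b_7 = 194, b_8 = 434, b_9 = 1016, b_{10} = 2318, b_{11} = 5366.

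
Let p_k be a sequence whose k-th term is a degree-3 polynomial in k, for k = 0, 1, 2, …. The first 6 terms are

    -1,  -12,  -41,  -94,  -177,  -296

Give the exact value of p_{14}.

-3977

1st diffs: -11, -29, -53, -83, -119.
2nd diffs: -18, -24, -30, -36.
3rd diffs: -6, -6, -6 (constant).
Newton forward-difference form: p_k = -1 + (-11)·C(k,1) + (-18)·C(k,2) + (-6)·C(k,3).
At k = 14: k = 14, so p_{14} = -1 - 154 - 1638 - 2184 = -3977.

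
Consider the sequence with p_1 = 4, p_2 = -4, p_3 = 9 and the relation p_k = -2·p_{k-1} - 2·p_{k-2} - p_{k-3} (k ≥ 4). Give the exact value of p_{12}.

-9

p_4 = -14, p_5 = 14, p_6 = -9, p_7 = 4, p_8 = -4, p_9 = 9, p_{10} = -14, p_{11} = 14, p_{12} = -9.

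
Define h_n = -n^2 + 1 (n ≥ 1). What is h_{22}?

h_{22} = -1·22^2 + 1 = -483.

-483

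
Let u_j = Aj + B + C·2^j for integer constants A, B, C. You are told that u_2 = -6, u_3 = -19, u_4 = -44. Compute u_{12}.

-12292

Plug in j = 2, 3, 4: 2A + B + 4C = -6; 3A + B + 8C = -19; 4A + B + 16C = -44.
Subtracting the first from the second: A + 4C = -13.
Subtracting the second from the third: A + 8C = -25.
Solving: C = -3, A = -1, then B = 8.
Hence u_{12} = -1·12 + 8 + (-3)·4096 = -12292.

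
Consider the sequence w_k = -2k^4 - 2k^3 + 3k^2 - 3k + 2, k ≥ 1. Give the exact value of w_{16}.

-138542

w_{16} = -2·16^4 - 2·16^3 + 3·16^2 - 3·16 + 2 = -138542.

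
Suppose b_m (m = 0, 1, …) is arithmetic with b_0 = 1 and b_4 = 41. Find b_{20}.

Common difference d = (41 - 1) / (4 - 0) = 10.
b_m = 1 + (m - 0)·10.
b_{20} = 1 + 20·10 = 201.

201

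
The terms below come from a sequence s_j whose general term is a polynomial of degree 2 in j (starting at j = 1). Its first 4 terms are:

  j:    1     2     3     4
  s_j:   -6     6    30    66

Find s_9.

426

1st diffs: 12, 24, 36.
2nd diffs: 12, 12 (constant).
So s_j = 6j^2 - 6j - 6.
Evaluating at j = 9 gives s_9 = 426.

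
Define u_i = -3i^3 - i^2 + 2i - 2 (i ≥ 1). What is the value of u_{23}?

-36986

u_{23} = -3·23^3 - 1·23^2 + 2·23 - 2 = -36986.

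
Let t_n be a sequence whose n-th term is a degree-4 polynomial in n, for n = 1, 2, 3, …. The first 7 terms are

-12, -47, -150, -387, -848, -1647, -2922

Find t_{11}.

-16382

1st diffs: -35, -103, -237, -461, -799, -1275.
2nd diffs: -68, -134, -224, -338, -476.
3rd diffs: -66, -90, -114, -138.
4th diffs: -24, -24, -24 (constant).
So t_n = -n^4 - n^3 - 3n^2 - 4n - 3.
Evaluating at n = 11 gives t_{11} = -16382.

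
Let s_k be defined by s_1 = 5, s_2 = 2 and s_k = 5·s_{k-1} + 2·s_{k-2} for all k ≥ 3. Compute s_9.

466400

Compute successive terms:
s_3 = 20  s_4 = 104  s_5 = 560  s_6 = 3008  s_7 = 16160  s_8 = 86816  s_9 = 466400.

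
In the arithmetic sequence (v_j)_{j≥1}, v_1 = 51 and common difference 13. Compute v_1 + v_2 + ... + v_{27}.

5940

v_j = 51 + (j - 1)·13.
v_{27} = 389; S = 27·(51 + 389)/2 = 5940.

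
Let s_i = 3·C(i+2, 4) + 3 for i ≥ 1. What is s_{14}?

C(16, 4) = 1820, so s_{14} = 5463.

5463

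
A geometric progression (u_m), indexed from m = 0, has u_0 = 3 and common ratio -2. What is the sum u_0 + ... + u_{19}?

-1048575

u_m = 3·(-2)^(m-0).
S = 3·((-2)^20 - 1)/(-2 - 1) = 3·(1048576 - 1)/(-3) = -1048575.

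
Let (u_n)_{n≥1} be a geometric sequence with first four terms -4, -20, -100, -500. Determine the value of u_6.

Common ratio r = 5.
u_n = (-4)·5^(n-1).
u_6 = (-4)·5^5 = -12500.

-12500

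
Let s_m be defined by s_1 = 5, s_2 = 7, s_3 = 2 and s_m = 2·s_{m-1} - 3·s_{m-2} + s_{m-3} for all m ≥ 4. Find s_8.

Compute successive terms:
s_4 = -12; s_5 = -23; s_6 = -8; s_7 = 41; s_8 = 83.

83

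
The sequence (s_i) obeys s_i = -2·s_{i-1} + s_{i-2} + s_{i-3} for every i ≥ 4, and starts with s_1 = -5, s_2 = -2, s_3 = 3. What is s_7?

142

s_4 = -13; s_5 = 27; s_6 = -64; s_7 = 142.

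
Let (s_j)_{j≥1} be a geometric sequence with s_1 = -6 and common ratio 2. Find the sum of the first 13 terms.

s_j = (-6)·2^(j-1).
S = (-6)·(2^13 - 1)/(2 - 1) = (-6)·(8192 - 1)/(1) = -49146.

-49146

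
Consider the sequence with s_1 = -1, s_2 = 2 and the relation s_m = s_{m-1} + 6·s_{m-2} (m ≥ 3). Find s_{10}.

512

Step forward from the initial values:
s_3 = -4;  s_4 = 8;  s_5 = -16;  s_6 = 32;  s_7 = -64;  s_8 = 128;  s_9 = -256;  s_{10} = 512.
(Characteristic roots are 3 and -2.)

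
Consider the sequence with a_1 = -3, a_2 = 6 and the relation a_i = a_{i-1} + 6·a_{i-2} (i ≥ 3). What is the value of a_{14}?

Step forward from the initial values:
a_3 = -12; a_4 = 24; a_5 = -48; …; a_{11} = -3072; a_{12} = 6144; a_{13} = -12288; a_{14} = 24576.
(Characteristic roots are 3 and -2.)

24576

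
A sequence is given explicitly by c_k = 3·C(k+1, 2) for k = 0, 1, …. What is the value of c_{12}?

234

C(13, 2) = 78, so c_{12} = 234.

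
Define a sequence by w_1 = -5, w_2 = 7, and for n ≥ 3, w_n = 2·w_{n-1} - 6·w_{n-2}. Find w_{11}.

Compute successive terms:
w_3 = 44  w_4 = 46  w_5 = -172  w_6 = -620  w_7 = -208  w_8 = 3304  w_9 = 7856  w_{10} = -4112  w_{11} = -55360.

-55360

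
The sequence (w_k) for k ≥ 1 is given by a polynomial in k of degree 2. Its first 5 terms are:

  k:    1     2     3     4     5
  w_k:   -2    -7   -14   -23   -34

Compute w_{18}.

-359

1st diffs: -5, -7, -9, -11.
2nd diffs: -2, -2, -2 (constant).
Newton forward-difference form: w_k = -2 + (-5)·C(k-1,1) + (-2)·C(k-1,2).
At k = 18: k-1 = 17, so w_{18} = -2 - 85 - 272 = -359.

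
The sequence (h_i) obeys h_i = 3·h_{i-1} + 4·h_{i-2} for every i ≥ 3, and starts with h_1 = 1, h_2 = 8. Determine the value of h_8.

h_3 = 28, h_4 = 116, h_5 = 460, h_6 = 1844, h_7 = 7372, h_8 = 29492.
(Characteristic roots are 4 and -1.)

29492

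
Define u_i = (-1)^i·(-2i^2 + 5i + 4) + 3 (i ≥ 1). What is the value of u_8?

(-1)^8 = 1; -2i^2 + 5i + 4 at i=8 is -84; so u_8 = -81.

-81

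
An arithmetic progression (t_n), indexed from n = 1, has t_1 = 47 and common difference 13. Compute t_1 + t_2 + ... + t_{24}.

4716

t_n = 47 + (n - 1)·13.
t_{24} = 346; S = 24·(47 + 346)/2 = 4716.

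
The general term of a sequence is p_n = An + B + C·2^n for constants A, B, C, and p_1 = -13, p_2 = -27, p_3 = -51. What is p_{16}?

-327743

Write the equations: A + B + 2C = -13; 2A + B + 4C = -27; 3A + B + 8C = -51.
Subtracting the first from the second: A + 2C = -14.
Subtracting the second from the third: A + 4C = -24.
Solving: C = -5, A = -4, then B = 1.
Therefore p_{16} = -64 + 1 + (-5)·65536 = -327743.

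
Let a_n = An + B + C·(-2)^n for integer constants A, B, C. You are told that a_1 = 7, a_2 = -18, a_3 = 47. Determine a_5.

Write the equations: A + B - 2C = 7; 2A + B + 4C = -18; 3A + B - 8C = 47.
Subtracting the first from the second: A + 6C = -25.
Subtracting the second from the third: A - 12C = 65.
Solving: C = -5, A = 5, then B = -8.
Hence a_5 = 5·5 + (-8) + (-5)·(-32) = 177.

177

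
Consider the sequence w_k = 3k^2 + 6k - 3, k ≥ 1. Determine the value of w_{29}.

2694

w_{29} = 3·29^2 + 6·29 - 3 = 2694.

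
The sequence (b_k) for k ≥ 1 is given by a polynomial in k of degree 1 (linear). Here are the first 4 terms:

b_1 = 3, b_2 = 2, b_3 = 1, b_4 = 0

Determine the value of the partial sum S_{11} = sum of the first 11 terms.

1st diffs: -1, -1, -1 (constant).
So b_k = -k + 4.
Continuing: …, -1, -2, -3, -4, …, b_{11} = -7.
Summing k = 1..11 (11 terms) gives -22.

-22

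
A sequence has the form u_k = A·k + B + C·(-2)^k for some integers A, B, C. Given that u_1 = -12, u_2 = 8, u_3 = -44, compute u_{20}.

Plug in k = 1, 2, 3: A + B - 2C = -12; 2A + B + 4C = 8; 3A + B - 8C = -44.
Subtracting the first from the second: A + 6C = 20.
Subtracting the second from the third: A - 12C = -52.
Solving: C = 4, A = -4, then B = 0.
So u_k = -4·k + 0 + 4·(-2)^k; at k=20 this is 4194224.

4194224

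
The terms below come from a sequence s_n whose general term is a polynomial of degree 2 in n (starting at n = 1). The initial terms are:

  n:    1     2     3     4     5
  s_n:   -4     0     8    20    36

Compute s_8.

108

1st diffs: 4, 8, 12, 16.
2nd diffs: 4, 4, 4 (constant).
Newton forward-difference form: s_n = -4 + 4·C(n-1,1) + 4·C(n-1,2).
At n = 8: n-1 = 7, so s_8 = -4 + 28 + 84 = 108.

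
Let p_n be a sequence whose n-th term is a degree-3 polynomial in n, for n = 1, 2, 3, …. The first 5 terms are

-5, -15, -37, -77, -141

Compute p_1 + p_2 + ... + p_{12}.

1st diffs: -10, -22, -40, -64.
2nd diffs: -12, -18, -24.
3rd diffs: -6, -6 (constant).
Newton forward-difference form: p_n = -5 + (-10)·C(n-1,1) + (-12)·C(n-1,2) + (-6)·C(n-1,3).
Continuing: …, -235, -365, -537, -757, …, p_{12} = -1765.
Summing n = 1..12 (12 terms) gives -6330.

-6330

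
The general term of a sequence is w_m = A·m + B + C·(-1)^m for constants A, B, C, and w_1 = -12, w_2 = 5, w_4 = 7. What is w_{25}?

12

At m = 1, 2, 4: A + B - C = -12; 2A + B + C = 5; 4A + B + C = 7.
Subtracting the first from the second: A + 2C = 17.
Subtracting the second from the third: 2A = 2.
Solving: C = 8, A = 1, then B = -5.
Hence w_{25} = 1·25 + (-5) + 8·(-1) = 12.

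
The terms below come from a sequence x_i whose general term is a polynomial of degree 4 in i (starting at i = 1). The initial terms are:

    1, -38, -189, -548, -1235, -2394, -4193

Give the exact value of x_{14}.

-53858

1st diffs: -39, -151, -359, -687, -1159, -1799.
2nd diffs: -112, -208, -328, -472, -640.
3rd diffs: -96, -120, -144, -168.
4th diffs: -24, -24, -24 (constant).
Newton forward-difference form: x_i = 1 + (-39)·C(i-1,1) + (-112)·C(i-1,2) + (-96)·C(i-1,3) + (-24)·C(i-1,4).
At i = 14: i-1 = 13, so x_{14} = 1 - 507 - 8736 - 27456 - 17160 = -53858.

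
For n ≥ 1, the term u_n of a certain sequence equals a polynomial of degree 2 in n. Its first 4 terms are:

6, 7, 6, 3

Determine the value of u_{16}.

1st diffs: 1, -1, -3.
2nd diffs: -2, -2 (constant).
Newton forward-difference form: u_n = 6 + 1·C(n-1,1) + (-2)·C(n-1,2).
At n = 16: n-1 = 15, so u_{16} = 6 + 15 - 210 = -189.

-189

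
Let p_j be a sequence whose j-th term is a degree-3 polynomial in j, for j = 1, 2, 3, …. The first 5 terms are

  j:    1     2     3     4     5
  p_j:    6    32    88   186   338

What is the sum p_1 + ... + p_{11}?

10406

1st diffs: 26, 56, 98, 152.
2nd diffs: 30, 42, 54.
3rd diffs: 12, 12 (constant).
Newton forward-difference form: p_j = 6 + 26·C(j-1,1) + 30·C(j-1,2) + 12·C(j-1,3).
Continuing: …, 556, 852, 1238, 1726, …, p_{11} = 3056.
Summing j = 1..11 (11 terms) gives 10406.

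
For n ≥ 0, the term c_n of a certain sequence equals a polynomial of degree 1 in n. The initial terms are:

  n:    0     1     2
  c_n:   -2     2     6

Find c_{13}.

1st diffs: 4, 4 (constant).
So c_n = 4n - 2.
Evaluating at n = 13 gives c_{13} = 50.

50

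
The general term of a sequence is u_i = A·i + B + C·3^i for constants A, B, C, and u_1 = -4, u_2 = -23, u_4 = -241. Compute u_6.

Plug in i = 1, 2, 4: A + B + 3C = -4; 2A + B + 9C = -23; 4A + B + 81C = -241.
Subtracting the first from the second: A + 6C = -19.
Subtracting the second from the third: 2A + 72C = -218.
Solving: C = -3, A = -1, then B = 6.
So u_i = -1·i + 6 + (-3)·3^i; at i=6 this is -2187.

-2187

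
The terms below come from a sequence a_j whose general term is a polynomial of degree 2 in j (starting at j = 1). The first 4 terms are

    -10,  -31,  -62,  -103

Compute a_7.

-286

1st diffs: -21, -31, -41.
2nd diffs: -10, -10 (constant).
Newton forward-difference form: a_j = -10 + (-21)·C(j-1,1) + (-10)·C(j-1,2).
At j = 7: j-1 = 6, so a_7 = -10 - 126 - 150 = -286.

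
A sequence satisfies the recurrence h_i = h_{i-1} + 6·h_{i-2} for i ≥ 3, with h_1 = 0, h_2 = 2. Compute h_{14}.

641006

Step forward from the initial values:
h_3 = 2; h_4 = 14; h_5 = 26; …; h_{11} = 23210; h_{12} = 71678; h_{13} = 210938; h_{14} = 641006.
(Characteristic roots are 3 and -2.)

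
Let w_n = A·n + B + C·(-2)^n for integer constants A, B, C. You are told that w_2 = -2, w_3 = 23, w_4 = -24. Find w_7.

267

Write the equations: 2A + B + 4C = -2; 3A + B - 8C = 23; 4A + B + 16C = -24.
Subtracting the first from the second: A - 12C = 25.
Subtracting the second from the third: A + 24C = -47.
Solving: C = -2, A = 1, then B = 4.
So w_n = 1·n + 4 + (-2)·(-2)^n; at n=7 this is 267.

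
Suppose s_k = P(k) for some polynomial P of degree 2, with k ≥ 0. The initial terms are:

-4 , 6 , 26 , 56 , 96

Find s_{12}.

1st diffs: 10, 20, 30, 40.
2nd diffs: 10, 10, 10 (constant).
So s_k = 5k^2 + 5k - 4.
Evaluating at k = 12 gives s_{12} = 776.

776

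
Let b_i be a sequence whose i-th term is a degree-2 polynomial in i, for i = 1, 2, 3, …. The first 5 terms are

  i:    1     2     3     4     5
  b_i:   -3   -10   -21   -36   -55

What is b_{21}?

1st diffs: -7, -11, -15, -19.
2nd diffs: -4, -4, -4 (constant).
Newton forward-difference form: b_i = -3 + (-7)·C(i-1,1) + (-4)·C(i-1,2).
At i = 21: i-1 = 20, so b_{21} = -3 - 140 - 760 = -903.

-903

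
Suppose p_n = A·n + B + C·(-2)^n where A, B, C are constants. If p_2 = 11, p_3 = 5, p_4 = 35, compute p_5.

At n = 2, 3, 4: 2A + B + 4C = 11; 3A + B - 8C = 5; 4A + B + 16C = 35.
Subtracting the first from the second: A - 12C = -6.
Subtracting the second from the third: A + 24C = 30.
Solving: C = 1, A = 6, then B = -5.
Hence p_5 = 6·5 + (-5) + 1·(-32) = -7.

-7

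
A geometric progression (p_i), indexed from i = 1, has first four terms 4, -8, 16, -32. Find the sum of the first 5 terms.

Common ratio r = -2.
p_i = 4·(-2)^(i-1).
S = 4·((-2)^5 - 1)/(-2 - 1) = 4·(-32 - 1)/(-3) = 44.

44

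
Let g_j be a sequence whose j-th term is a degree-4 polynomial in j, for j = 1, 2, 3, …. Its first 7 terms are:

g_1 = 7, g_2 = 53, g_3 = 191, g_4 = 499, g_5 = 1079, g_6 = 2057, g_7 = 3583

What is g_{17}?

99143

1st diffs: 46, 138, 308, 580, 978, 1526.
2nd diffs: 92, 170, 272, 398, 548.
3rd diffs: 78, 102, 126, 150.
4th diffs: 24, 24, 24 (constant).
Newton forward-difference form: g_j = 7 + 46·C(j-1,1) + 92·C(j-1,2) + 78·C(j-1,3) + 24·C(j-1,4).
At j = 17: j-1 = 16, so g_{17} = 7 + 736 + 11040 + 43680 + 43680 = 99143.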